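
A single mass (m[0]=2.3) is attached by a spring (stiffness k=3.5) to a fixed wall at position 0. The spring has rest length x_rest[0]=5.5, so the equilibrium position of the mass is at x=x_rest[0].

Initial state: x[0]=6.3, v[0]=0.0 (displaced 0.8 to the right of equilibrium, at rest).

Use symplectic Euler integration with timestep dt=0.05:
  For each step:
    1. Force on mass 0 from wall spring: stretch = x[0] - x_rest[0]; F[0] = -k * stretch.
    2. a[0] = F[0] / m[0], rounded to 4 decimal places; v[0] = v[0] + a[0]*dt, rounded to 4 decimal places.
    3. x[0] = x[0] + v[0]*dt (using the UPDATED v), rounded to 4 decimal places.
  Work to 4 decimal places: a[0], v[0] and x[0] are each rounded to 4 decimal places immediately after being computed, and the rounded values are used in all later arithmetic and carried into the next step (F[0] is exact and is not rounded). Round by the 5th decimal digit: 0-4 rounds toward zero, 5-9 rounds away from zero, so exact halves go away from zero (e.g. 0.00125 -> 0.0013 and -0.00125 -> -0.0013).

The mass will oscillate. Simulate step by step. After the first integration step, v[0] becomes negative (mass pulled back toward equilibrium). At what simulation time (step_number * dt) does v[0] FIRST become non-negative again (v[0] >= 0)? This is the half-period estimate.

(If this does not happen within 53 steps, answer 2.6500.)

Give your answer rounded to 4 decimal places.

Step 0: x=[6.3000] v=[0.0000]
Step 1: x=[6.2970] v=[-0.0609]
Step 2: x=[6.2909] v=[-0.1215]
Step 3: x=[6.2818] v=[-0.1817]
Step 4: x=[6.2697] v=[-0.2412]
Step 5: x=[6.2547] v=[-0.2998]
Step 6: x=[6.2368] v=[-0.3572]
Step 7: x=[6.2161] v=[-0.4133]
Step 8: x=[6.1927] v=[-0.4678]
Step 9: x=[6.1667] v=[-0.5205]
Step 10: x=[6.1381] v=[-0.5712]
Step 11: x=[6.1071] v=[-0.6198]
Step 12: x=[6.0738] v=[-0.6660]
Step 13: x=[6.0383] v=[-0.7097]
Step 14: x=[6.0008] v=[-0.7507]
Step 15: x=[5.9614] v=[-0.7888]
Step 16: x=[5.9202] v=[-0.8239]
Step 17: x=[5.8774] v=[-0.8559]
Step 18: x=[5.8332] v=[-0.8846]
Step 19: x=[5.7877] v=[-0.9100]
Step 20: x=[5.7411] v=[-0.9319]
Step 21: x=[5.6936] v=[-0.9502]
Step 22: x=[5.6454] v=[-0.9649]
Step 23: x=[5.5966] v=[-0.9760]
Step 24: x=[5.5474] v=[-0.9834]
Step 25: x=[5.4981] v=[-0.9870]
Step 26: x=[5.4488] v=[-0.9869]
Step 27: x=[5.3997] v=[-0.9830]
Step 28: x=[5.3509] v=[-0.9754]
Step 29: x=[5.3027] v=[-0.9641]
Step 30: x=[5.2552] v=[-0.9491]
Step 31: x=[5.2087] v=[-0.9305]
Step 32: x=[5.1633] v=[-0.9083]
Step 33: x=[5.1192] v=[-0.8827]
Step 34: x=[5.0765] v=[-0.8537]
Step 35: x=[5.0354] v=[-0.8215]
Step 36: x=[4.9961] v=[-0.7862]
Step 37: x=[4.9587] v=[-0.7479]
Step 38: x=[4.9234] v=[-0.7067]
Step 39: x=[4.8903] v=[-0.6628]
Step 40: x=[4.8595] v=[-0.6164]
Step 41: x=[4.8311] v=[-0.5677]
Step 42: x=[4.8053] v=[-0.5168]
Step 43: x=[4.7821] v=[-0.4639]
Step 44: x=[4.7616] v=[-0.4093]
Step 45: x=[4.7439] v=[-0.3531]
Step 46: x=[4.7291] v=[-0.2956]
Step 47: x=[4.7173] v=[-0.2369]
Step 48: x=[4.7084] v=[-0.1773]
Step 49: x=[4.7025] v=[-0.1171]
Step 50: x=[4.6997] v=[-0.0564]
Step 51: x=[4.6999] v=[0.0045]
First v>=0 after going negative at step 51, time=2.5500

Answer: 2.5500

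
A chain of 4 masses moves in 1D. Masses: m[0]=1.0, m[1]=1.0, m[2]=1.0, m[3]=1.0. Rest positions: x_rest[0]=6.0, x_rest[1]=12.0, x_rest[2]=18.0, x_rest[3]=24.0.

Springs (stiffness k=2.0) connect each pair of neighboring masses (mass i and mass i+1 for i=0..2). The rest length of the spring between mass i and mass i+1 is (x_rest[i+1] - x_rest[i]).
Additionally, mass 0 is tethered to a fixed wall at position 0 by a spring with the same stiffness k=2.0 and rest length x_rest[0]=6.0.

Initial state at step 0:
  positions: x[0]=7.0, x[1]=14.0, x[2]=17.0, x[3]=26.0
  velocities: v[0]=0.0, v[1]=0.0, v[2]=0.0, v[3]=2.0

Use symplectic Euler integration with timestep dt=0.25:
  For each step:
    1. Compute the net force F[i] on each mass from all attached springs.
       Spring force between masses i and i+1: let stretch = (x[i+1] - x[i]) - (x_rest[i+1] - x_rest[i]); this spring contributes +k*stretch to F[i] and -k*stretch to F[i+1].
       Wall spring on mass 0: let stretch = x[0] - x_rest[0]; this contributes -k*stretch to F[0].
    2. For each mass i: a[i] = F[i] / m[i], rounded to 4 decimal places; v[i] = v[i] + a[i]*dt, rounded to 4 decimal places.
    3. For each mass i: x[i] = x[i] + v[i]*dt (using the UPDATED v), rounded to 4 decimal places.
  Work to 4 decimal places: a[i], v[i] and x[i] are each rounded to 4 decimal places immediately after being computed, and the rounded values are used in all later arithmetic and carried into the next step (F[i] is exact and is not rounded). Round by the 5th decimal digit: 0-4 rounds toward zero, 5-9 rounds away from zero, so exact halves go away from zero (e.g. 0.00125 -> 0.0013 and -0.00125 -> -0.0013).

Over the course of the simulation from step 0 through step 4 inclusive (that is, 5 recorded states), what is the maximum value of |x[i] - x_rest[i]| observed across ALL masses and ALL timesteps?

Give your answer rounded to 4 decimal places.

Step 0: x=[7.0000 14.0000 17.0000 26.0000] v=[0.0000 0.0000 0.0000 2.0000]
Step 1: x=[7.0000 13.5000 17.7500 26.1250] v=[0.0000 -2.0000 3.0000 0.5000]
Step 2: x=[6.9375 12.7188 19.0156 25.9531] v=[-0.2500 -3.1250 5.0625 -0.6875]
Step 3: x=[6.7305 12.0020 20.3613 25.6640] v=[-0.8281 -2.8673 5.3829 -1.1563]
Step 4: x=[6.3411 11.6712 21.3250 25.4621] v=[-1.5576 -1.3234 3.8546 -0.8077]
Max displacement = 3.3250

Answer: 3.3250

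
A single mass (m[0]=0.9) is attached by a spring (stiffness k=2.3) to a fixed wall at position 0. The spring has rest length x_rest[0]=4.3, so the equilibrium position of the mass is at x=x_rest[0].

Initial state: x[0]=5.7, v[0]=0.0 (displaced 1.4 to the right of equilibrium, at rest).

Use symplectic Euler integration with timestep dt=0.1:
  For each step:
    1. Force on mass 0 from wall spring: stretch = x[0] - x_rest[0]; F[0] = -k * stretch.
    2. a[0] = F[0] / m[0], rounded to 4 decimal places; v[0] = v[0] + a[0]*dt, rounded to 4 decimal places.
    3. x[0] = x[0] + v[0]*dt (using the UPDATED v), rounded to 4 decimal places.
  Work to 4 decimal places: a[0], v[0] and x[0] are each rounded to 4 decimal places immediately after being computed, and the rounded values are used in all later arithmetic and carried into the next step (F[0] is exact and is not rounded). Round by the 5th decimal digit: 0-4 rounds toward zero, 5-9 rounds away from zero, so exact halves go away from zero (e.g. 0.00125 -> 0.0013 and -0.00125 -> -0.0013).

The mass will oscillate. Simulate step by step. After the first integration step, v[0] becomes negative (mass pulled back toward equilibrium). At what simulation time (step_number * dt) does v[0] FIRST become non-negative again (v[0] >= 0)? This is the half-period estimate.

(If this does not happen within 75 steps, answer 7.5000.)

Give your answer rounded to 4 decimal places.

Answer: 2.0000

Derivation:
Step 0: x=[5.7000] v=[0.0000]
Step 1: x=[5.6642] v=[-0.3578]
Step 2: x=[5.5936] v=[-0.7064]
Step 3: x=[5.4899] v=[-1.0370]
Step 4: x=[5.3558] v=[-1.3411]
Step 5: x=[5.1947] v=[-1.6109]
Step 6: x=[5.0107] v=[-1.8396]
Step 7: x=[4.8086] v=[-2.0212]
Step 8: x=[4.5935] v=[-2.1512]
Step 9: x=[4.3709] v=[-2.2262]
Step 10: x=[4.1465] v=[-2.2443]
Step 11: x=[3.9260] v=[-2.2051]
Step 12: x=[3.7151] v=[-2.1095]
Step 13: x=[3.5191] v=[-1.9600]
Step 14: x=[3.3431] v=[-1.7604]
Step 15: x=[3.1915] v=[-1.5159]
Step 16: x=[3.0682] v=[-1.2326]
Step 17: x=[2.9764] v=[-0.9178]
Step 18: x=[2.9184] v=[-0.5796]
Step 19: x=[2.8958] v=[-0.2265]
Step 20: x=[2.9090] v=[0.1324]
First v>=0 after going negative at step 20, time=2.0000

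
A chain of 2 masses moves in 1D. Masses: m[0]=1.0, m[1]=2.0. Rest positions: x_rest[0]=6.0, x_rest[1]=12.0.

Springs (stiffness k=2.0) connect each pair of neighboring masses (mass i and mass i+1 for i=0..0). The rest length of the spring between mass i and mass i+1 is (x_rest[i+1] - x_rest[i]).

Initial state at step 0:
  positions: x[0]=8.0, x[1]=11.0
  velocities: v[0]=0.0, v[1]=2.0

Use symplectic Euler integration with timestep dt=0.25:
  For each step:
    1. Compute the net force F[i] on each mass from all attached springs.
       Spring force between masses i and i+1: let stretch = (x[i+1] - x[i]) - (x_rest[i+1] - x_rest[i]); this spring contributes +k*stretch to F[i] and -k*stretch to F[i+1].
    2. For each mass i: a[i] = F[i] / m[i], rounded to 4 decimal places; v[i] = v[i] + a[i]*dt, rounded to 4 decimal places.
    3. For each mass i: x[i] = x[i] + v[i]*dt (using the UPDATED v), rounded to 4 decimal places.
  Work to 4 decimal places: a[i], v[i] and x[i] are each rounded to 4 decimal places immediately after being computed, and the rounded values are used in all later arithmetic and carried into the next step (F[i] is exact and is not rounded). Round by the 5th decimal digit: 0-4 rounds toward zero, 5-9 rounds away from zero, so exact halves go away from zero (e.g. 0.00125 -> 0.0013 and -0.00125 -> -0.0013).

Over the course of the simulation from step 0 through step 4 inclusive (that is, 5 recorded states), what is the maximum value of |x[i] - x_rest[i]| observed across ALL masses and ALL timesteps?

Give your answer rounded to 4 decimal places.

Answer: 2.1142

Derivation:
Step 0: x=[8.0000 11.0000] v=[0.0000 2.0000]
Step 1: x=[7.6250 11.6875] v=[-1.5000 2.7500]
Step 2: x=[7.0078 12.4961] v=[-2.4688 3.2344]
Step 3: x=[6.3266 13.3367] v=[-2.7247 3.3623]
Step 4: x=[5.7717 14.1142] v=[-2.2197 3.1098]
Max displacement = 2.1142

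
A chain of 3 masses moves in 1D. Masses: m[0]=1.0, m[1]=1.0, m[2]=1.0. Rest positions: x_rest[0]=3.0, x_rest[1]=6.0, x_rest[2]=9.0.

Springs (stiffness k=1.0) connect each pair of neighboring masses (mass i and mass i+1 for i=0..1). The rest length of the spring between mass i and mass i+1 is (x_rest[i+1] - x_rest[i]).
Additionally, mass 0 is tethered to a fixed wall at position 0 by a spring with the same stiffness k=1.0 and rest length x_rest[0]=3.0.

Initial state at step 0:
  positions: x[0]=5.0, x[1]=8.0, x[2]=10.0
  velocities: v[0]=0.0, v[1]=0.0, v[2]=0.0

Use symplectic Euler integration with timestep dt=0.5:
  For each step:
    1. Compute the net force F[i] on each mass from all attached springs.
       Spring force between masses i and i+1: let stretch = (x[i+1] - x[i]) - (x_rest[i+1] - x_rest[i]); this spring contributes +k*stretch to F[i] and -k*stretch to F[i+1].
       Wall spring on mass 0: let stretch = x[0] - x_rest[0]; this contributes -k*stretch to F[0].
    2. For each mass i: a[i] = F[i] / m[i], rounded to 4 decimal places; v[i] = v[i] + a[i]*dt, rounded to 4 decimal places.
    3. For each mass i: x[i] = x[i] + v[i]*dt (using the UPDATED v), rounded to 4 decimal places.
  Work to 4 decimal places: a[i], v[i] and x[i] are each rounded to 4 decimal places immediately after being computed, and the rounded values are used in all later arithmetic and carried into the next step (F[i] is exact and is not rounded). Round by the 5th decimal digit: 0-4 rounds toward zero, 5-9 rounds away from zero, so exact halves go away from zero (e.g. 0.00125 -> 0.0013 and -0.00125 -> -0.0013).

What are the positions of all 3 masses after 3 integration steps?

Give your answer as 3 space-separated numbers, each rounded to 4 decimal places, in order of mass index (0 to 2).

Answer: 2.8594 6.7969 10.9219

Derivation:
Step 0: x=[5.0000 8.0000 10.0000] v=[0.0000 0.0000 0.0000]
Step 1: x=[4.5000 7.7500 10.2500] v=[-1.0000 -0.5000 0.5000]
Step 2: x=[3.6875 7.3125 10.6250] v=[-1.6250 -0.8750 0.7500]
Step 3: x=[2.8594 6.7969 10.9219] v=[-1.6563 -1.0313 0.5938]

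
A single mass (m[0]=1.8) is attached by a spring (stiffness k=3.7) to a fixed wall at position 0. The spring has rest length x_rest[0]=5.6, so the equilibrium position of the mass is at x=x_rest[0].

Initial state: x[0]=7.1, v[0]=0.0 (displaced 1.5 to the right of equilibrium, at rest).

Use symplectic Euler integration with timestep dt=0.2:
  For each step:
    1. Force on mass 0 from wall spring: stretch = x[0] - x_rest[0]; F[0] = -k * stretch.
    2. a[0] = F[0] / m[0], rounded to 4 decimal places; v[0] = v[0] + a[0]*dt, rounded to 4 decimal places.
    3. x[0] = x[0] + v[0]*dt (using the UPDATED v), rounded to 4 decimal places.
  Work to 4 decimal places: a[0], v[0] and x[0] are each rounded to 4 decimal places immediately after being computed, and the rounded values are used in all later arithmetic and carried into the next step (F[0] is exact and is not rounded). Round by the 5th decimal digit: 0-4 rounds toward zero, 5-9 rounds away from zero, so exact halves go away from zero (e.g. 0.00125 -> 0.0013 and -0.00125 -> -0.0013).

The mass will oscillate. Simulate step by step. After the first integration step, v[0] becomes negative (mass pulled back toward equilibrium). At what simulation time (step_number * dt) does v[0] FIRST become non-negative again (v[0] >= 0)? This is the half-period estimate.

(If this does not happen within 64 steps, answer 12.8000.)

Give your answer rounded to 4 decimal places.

Answer: 2.2000

Derivation:
Step 0: x=[7.1000] v=[0.0000]
Step 1: x=[6.9767] v=[-0.6167]
Step 2: x=[6.7402] v=[-1.1827]
Step 3: x=[6.4099] v=[-1.6514]
Step 4: x=[6.0130] v=[-1.9844]
Step 5: x=[5.5822] v=[-2.1542]
Step 6: x=[5.1528] v=[-2.1469]
Step 7: x=[4.7602] v=[-1.9631]
Step 8: x=[4.4366] v=[-1.6178]
Step 9: x=[4.2087] v=[-1.1395]
Step 10: x=[4.0952] v=[-0.5675]
Step 11: x=[4.1054] v=[0.0511]
First v>=0 after going negative at step 11, time=2.2000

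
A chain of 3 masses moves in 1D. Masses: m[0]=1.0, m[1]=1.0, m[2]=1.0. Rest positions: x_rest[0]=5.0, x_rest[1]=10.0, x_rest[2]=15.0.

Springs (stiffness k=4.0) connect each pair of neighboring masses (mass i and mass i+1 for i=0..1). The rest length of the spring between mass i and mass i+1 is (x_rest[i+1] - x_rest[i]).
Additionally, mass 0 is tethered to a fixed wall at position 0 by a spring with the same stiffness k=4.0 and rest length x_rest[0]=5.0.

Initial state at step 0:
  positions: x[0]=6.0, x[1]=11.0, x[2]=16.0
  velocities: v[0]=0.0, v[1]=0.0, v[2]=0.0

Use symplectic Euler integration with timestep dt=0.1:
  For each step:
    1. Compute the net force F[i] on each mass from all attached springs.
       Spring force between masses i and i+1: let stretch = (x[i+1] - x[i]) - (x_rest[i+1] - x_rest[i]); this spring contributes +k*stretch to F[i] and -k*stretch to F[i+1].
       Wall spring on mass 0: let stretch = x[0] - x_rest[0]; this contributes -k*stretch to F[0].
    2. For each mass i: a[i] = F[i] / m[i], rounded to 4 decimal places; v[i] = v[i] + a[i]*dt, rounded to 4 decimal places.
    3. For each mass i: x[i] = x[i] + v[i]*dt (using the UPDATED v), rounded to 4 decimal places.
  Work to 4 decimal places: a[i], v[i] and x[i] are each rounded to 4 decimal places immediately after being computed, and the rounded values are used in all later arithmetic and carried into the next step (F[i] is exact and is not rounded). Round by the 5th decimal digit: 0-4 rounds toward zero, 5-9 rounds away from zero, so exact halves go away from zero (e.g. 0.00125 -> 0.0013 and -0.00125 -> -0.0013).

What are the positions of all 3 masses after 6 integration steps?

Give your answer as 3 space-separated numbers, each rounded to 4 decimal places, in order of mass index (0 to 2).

Answer: 5.3587 10.9080 15.9952

Derivation:
Step 0: x=[6.0000 11.0000 16.0000] v=[0.0000 0.0000 0.0000]
Step 1: x=[5.9600 11.0000 16.0000] v=[-0.4000 0.0000 0.0000]
Step 2: x=[5.8832 10.9984 16.0000] v=[-0.7680 -0.0160 0.0000]
Step 3: x=[5.7757 10.9923 15.9999] v=[-1.0752 -0.0614 -0.0006]
Step 4: x=[5.6458 10.9778 15.9995] v=[-1.2988 -0.1450 -0.0036]
Step 5: x=[5.5034 10.9509 15.9983] v=[-1.4243 -0.2691 -0.0123]
Step 6: x=[5.3587 10.9080 15.9952] v=[-1.4467 -0.4291 -0.0313]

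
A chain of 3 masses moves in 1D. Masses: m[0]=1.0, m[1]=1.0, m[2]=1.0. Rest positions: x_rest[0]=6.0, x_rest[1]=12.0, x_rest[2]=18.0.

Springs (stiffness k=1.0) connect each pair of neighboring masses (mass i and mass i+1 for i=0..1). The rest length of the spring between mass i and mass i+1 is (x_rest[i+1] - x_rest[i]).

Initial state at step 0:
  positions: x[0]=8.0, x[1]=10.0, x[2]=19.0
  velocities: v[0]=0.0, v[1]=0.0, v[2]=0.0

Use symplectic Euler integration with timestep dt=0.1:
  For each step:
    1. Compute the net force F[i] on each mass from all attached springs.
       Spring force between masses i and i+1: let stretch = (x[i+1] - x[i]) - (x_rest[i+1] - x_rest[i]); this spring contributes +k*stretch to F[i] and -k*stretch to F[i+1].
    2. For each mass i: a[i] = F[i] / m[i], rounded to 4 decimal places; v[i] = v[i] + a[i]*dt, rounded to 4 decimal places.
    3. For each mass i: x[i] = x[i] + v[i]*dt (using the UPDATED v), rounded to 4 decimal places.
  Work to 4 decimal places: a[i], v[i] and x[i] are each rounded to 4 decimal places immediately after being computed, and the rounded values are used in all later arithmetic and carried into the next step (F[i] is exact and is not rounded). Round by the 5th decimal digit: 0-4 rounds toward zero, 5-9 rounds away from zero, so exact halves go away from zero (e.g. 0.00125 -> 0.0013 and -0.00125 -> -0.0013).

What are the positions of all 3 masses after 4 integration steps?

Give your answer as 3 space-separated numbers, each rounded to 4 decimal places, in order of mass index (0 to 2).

Answer: 7.6163 10.6690 18.7148

Derivation:
Step 0: x=[8.0000 10.0000 19.0000] v=[0.0000 0.0000 0.0000]
Step 1: x=[7.9600 10.0700 18.9700] v=[-0.4000 0.7000 -0.3000]
Step 2: x=[7.8811 10.2079 18.9110] v=[-0.7890 1.3790 -0.5900]
Step 3: x=[7.7655 10.4096 18.8250] v=[-1.1563 2.0166 -0.8603]
Step 4: x=[7.6163 10.6690 18.7148] v=[-1.4919 2.5937 -1.1018]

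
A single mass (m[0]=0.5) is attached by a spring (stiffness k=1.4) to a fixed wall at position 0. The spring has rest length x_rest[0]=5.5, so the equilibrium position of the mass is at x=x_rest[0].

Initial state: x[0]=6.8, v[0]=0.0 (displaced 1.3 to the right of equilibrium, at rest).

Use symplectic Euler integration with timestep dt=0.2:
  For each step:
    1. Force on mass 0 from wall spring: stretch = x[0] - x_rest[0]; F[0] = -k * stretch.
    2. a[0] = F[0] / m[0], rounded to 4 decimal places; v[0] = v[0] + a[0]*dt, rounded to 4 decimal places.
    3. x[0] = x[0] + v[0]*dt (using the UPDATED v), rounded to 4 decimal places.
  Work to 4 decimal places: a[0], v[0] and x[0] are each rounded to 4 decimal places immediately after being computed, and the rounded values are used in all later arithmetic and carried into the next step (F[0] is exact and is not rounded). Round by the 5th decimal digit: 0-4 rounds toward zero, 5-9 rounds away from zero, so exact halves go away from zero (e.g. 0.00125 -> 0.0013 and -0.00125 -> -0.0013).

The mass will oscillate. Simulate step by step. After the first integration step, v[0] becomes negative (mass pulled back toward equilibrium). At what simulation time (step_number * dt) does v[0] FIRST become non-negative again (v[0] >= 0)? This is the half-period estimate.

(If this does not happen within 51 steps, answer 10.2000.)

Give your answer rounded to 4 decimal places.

Step 0: x=[6.8000] v=[0.0000]
Step 1: x=[6.6544] v=[-0.7280]
Step 2: x=[6.3795] v=[-1.3745]
Step 3: x=[6.0061] v=[-1.8670]
Step 4: x=[5.5760] v=[-2.1504]
Step 5: x=[5.1374] v=[-2.1930]
Step 6: x=[4.7394] v=[-1.9899]
Step 7: x=[4.4266] v=[-1.5640]
Step 8: x=[4.2340] v=[-0.9629]
Step 9: x=[4.1832] v=[-0.2539]
Step 10: x=[4.2799] v=[0.4835]
First v>=0 after going negative at step 10, time=2.0000

Answer: 2.0000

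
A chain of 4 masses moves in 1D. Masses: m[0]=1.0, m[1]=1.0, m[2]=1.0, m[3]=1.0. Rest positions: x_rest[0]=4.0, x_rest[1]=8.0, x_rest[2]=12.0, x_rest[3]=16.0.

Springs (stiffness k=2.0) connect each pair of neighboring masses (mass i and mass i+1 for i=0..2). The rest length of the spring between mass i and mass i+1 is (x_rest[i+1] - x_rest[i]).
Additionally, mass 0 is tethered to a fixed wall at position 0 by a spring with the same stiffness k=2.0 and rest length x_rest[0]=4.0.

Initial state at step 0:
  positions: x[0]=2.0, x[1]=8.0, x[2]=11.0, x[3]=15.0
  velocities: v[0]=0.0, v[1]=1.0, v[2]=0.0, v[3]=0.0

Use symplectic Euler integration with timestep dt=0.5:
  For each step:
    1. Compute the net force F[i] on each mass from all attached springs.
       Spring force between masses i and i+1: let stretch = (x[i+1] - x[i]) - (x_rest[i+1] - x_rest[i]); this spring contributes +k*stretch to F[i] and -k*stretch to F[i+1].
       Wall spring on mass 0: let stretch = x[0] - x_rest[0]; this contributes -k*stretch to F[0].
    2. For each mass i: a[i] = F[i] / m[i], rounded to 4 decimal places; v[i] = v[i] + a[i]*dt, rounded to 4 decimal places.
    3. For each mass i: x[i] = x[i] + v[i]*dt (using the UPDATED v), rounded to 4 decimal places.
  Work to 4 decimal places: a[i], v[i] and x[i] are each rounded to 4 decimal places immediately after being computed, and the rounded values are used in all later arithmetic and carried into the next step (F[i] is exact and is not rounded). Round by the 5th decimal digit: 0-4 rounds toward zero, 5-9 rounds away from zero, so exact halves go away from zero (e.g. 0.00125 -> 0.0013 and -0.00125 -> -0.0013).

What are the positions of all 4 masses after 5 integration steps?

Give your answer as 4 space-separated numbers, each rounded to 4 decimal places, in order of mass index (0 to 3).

Step 0: x=[2.0000 8.0000 11.0000 15.0000] v=[0.0000 1.0000 0.0000 0.0000]
Step 1: x=[4.0000 7.0000 11.5000 15.0000] v=[4.0000 -2.0000 1.0000 0.0000]
Step 2: x=[5.5000 6.7500 11.5000 15.2500] v=[3.0000 -0.5000 0.0000 0.5000]
Step 3: x=[4.8750 8.2500 11.0000 15.6250] v=[-1.2500 3.0000 -1.0000 0.7500]
Step 4: x=[3.5000 9.4375 11.4375 15.6875] v=[-2.7500 2.3750 0.8750 0.1250]
Step 5: x=[3.3438 8.6563 13.0000 15.6250] v=[-0.3125 -1.5625 3.1250 -0.1250]

Answer: 3.3438 8.6563 13.0000 15.6250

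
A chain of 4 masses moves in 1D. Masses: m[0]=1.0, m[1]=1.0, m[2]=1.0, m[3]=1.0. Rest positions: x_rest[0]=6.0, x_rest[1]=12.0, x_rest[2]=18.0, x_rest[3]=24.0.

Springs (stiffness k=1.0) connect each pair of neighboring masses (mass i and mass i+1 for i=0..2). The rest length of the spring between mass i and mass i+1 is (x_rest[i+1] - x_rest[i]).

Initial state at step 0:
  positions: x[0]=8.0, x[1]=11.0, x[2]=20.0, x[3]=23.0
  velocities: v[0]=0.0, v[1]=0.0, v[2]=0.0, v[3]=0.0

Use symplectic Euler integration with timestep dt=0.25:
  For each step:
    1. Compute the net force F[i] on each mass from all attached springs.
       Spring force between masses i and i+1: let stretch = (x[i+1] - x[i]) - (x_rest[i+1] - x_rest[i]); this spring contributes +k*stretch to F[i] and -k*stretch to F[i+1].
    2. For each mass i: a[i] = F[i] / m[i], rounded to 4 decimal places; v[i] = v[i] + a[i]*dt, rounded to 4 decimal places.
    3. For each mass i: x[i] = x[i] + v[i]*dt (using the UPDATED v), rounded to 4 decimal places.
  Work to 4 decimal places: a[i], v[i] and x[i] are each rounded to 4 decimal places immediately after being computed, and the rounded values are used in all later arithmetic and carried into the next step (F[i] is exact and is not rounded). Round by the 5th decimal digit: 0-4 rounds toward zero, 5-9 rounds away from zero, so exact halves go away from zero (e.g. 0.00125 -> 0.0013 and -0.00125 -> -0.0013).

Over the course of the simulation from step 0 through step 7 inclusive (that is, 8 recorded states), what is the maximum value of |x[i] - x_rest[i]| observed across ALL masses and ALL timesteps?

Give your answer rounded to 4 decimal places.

Step 0: x=[8.0000 11.0000 20.0000 23.0000] v=[0.0000 0.0000 0.0000 0.0000]
Step 1: x=[7.8125 11.3750 19.6250 23.1875] v=[-0.7500 1.5000 -1.5000 0.7500]
Step 2: x=[7.4727 12.0430 18.9570 23.5274] v=[-1.3594 2.6719 -2.6719 1.3594]
Step 3: x=[7.0435 12.8575 18.1426 23.9566] v=[-1.7168 3.2578 -3.2578 1.7168]
Step 4: x=[6.6027 13.6389 17.3612 24.3974] v=[-1.7633 3.1256 -3.1256 1.7633]
Step 5: x=[6.2266 14.2132 16.7869 24.7735] v=[-1.5043 2.2971 -2.2971 1.5043]
Step 6: x=[5.9747 14.4492 16.5509 25.0254] v=[-1.0077 0.9439 -0.9439 1.0077]
Step 7: x=[5.8774 14.2869 16.7132 25.1227] v=[-0.3891 -0.6493 0.6493 0.3891]
Max displacement = 2.4492

Answer: 2.4492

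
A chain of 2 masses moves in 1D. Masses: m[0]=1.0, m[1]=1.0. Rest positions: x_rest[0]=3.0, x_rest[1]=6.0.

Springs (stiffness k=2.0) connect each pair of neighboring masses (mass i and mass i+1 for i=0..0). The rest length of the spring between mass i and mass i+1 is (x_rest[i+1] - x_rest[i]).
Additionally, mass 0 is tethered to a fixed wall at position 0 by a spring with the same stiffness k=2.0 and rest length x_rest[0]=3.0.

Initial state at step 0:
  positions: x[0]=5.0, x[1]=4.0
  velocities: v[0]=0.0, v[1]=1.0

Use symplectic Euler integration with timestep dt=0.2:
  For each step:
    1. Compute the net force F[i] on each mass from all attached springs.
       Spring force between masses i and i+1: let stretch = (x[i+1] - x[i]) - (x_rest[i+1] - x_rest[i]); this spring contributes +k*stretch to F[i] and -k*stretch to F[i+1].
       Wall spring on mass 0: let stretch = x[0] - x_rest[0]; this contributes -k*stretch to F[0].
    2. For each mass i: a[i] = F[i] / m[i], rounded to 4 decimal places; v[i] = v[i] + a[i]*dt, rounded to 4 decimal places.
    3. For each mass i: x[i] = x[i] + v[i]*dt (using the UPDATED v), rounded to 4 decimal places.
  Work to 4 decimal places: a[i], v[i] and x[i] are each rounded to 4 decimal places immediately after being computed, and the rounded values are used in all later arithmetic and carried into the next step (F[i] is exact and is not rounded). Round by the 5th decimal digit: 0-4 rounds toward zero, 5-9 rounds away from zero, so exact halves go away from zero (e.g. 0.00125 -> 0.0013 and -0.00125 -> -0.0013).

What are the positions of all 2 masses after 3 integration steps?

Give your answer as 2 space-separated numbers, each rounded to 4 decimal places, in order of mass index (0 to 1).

Step 0: x=[5.0000 4.0000] v=[0.0000 1.0000]
Step 1: x=[4.5200 4.5200] v=[-2.4000 2.6000]
Step 2: x=[3.6784 5.2800] v=[-4.2080 3.8000]
Step 3: x=[2.6707 6.1519] v=[-5.0387 4.3594]

Answer: 2.6707 6.1519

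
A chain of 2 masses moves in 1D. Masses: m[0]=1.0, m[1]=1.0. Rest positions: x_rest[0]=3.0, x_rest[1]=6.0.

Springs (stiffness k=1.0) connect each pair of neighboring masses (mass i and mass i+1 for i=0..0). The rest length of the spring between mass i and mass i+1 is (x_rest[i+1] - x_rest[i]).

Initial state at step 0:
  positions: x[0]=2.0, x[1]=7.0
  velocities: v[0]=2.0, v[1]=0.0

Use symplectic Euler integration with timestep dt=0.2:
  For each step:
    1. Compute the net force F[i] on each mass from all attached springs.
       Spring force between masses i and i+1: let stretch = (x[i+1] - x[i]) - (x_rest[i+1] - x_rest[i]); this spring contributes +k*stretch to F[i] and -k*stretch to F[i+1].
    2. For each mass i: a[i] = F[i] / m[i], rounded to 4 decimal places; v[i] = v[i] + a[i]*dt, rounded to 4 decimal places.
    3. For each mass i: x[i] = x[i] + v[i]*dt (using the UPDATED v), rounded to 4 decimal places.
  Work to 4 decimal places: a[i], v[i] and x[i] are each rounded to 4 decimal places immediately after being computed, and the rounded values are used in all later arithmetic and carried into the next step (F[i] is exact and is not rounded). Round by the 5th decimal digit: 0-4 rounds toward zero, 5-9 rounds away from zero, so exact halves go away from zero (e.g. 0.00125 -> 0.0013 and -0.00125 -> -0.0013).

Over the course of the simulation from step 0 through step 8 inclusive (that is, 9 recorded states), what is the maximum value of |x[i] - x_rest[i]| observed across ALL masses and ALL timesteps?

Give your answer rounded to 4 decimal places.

Answer: 2.8998

Derivation:
Step 0: x=[2.0000 7.0000] v=[2.0000 0.0000]
Step 1: x=[2.4800 6.9200] v=[2.4000 -0.4000]
Step 2: x=[3.0176 6.7824] v=[2.6880 -0.6880]
Step 3: x=[3.5858 6.6142] v=[2.8410 -0.8410]
Step 4: x=[4.1551 6.4449] v=[2.8467 -0.8467]
Step 5: x=[4.6960 6.3040] v=[2.7047 -0.7047]
Step 6: x=[5.1813 6.2187] v=[2.4263 -0.4263]
Step 7: x=[5.5881 6.2119] v=[2.0338 -0.0338]
Step 8: x=[5.8998 6.3002] v=[1.5586 0.4414]
Max displacement = 2.8998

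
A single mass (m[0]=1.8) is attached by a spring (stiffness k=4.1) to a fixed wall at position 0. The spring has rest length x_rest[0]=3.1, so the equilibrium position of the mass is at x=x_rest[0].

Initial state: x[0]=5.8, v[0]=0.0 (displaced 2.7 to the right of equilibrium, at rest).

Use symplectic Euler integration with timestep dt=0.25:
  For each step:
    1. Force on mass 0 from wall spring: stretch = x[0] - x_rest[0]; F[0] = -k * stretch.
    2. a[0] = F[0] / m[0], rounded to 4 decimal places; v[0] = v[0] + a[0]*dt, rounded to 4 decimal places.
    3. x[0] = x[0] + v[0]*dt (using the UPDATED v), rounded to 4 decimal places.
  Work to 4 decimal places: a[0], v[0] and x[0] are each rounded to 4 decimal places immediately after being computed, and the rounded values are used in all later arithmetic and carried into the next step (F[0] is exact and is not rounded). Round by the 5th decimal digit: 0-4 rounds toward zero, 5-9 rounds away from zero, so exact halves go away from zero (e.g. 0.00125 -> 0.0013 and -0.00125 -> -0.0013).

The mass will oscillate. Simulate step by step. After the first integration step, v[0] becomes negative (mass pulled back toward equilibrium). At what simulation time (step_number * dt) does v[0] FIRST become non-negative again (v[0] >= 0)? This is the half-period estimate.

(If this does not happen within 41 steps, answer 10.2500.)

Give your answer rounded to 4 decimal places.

Answer: 2.2500

Derivation:
Step 0: x=[5.8000] v=[0.0000]
Step 1: x=[5.4156] v=[-1.5375]
Step 2: x=[4.7016] v=[-2.8561]
Step 3: x=[3.7596] v=[-3.7681]
Step 4: x=[2.7237] v=[-4.1437]
Step 5: x=[1.7414] v=[-3.9294]
Step 6: x=[0.9525] v=[-3.1558]
Step 7: x=[0.4693] v=[-1.9329]
Step 8: x=[0.3606] v=[-0.4349]
Step 9: x=[0.6419] v=[1.1250]
First v>=0 after going negative at step 9, time=2.2500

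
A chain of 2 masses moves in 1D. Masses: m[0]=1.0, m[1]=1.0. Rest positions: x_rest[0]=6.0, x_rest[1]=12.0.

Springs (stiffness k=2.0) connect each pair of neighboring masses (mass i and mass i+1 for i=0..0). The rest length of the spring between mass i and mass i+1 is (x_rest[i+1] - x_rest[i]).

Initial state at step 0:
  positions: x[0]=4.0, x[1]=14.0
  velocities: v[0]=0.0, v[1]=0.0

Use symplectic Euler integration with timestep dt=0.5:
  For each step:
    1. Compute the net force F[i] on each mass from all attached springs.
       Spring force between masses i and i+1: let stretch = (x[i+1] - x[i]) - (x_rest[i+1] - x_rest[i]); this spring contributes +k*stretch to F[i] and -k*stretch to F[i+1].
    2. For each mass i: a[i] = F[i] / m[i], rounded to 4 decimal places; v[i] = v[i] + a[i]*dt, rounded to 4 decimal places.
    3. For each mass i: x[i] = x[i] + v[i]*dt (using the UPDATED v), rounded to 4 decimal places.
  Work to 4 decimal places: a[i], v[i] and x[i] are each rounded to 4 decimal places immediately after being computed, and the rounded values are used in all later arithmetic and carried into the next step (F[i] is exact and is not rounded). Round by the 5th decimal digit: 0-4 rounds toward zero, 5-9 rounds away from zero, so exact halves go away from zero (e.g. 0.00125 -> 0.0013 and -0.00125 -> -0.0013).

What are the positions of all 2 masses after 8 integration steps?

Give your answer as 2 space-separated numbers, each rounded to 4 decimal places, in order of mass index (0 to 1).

Step 0: x=[4.0000 14.0000] v=[0.0000 0.0000]
Step 1: x=[6.0000 12.0000] v=[4.0000 -4.0000]
Step 2: x=[8.0000 10.0000] v=[4.0000 -4.0000]
Step 3: x=[8.0000 10.0000] v=[0.0000 0.0000]
Step 4: x=[6.0000 12.0000] v=[-4.0000 4.0000]
Step 5: x=[4.0000 14.0000] v=[-4.0000 4.0000]
Step 6: x=[4.0000 14.0000] v=[0.0000 0.0000]
Step 7: x=[6.0000 12.0000] v=[4.0000 -4.0000]
Step 8: x=[8.0000 10.0000] v=[4.0000 -4.0000]

Answer: 8.0000 10.0000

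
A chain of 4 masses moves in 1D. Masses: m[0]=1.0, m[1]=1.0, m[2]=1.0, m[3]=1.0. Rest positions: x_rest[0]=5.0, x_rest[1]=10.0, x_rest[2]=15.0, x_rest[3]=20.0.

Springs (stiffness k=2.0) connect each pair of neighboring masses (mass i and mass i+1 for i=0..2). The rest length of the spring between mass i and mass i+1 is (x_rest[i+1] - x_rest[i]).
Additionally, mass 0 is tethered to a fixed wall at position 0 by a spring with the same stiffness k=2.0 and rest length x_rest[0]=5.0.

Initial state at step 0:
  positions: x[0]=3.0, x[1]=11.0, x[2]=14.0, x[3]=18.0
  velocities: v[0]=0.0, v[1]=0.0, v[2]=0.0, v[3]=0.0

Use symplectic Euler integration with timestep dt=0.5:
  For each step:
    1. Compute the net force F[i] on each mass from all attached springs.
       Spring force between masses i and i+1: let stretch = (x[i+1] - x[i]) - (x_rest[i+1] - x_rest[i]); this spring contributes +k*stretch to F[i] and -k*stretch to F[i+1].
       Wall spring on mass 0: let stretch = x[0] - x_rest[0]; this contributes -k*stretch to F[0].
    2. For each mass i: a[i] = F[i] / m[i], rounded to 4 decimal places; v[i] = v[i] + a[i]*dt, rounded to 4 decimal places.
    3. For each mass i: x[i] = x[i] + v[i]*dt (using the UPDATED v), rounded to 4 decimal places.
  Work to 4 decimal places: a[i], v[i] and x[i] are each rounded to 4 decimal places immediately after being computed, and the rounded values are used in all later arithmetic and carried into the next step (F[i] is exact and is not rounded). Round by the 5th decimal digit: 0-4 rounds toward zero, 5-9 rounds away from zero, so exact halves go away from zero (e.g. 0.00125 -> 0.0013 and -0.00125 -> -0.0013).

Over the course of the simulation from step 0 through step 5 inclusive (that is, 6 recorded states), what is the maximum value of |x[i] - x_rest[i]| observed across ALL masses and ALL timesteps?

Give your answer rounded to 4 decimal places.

Answer: 2.5000

Derivation:
Step 0: x=[3.0000 11.0000 14.0000 18.0000] v=[0.0000 0.0000 0.0000 0.0000]
Step 1: x=[5.5000 8.5000 14.5000 18.5000] v=[5.0000 -5.0000 1.0000 1.0000]
Step 2: x=[6.7500 7.5000 14.0000 19.5000] v=[2.5000 -2.0000 -1.0000 2.0000]
Step 3: x=[5.0000 9.3750 13.0000 20.2500] v=[-3.5000 3.7500 -2.0000 1.5000]
Step 4: x=[2.9375 10.8750 13.8125 19.8750] v=[-4.1250 3.0000 1.6250 -0.7500]
Step 5: x=[3.3750 9.8750 16.1875 18.9688] v=[0.8750 -2.0000 4.7500 -1.8125]
Max displacement = 2.5000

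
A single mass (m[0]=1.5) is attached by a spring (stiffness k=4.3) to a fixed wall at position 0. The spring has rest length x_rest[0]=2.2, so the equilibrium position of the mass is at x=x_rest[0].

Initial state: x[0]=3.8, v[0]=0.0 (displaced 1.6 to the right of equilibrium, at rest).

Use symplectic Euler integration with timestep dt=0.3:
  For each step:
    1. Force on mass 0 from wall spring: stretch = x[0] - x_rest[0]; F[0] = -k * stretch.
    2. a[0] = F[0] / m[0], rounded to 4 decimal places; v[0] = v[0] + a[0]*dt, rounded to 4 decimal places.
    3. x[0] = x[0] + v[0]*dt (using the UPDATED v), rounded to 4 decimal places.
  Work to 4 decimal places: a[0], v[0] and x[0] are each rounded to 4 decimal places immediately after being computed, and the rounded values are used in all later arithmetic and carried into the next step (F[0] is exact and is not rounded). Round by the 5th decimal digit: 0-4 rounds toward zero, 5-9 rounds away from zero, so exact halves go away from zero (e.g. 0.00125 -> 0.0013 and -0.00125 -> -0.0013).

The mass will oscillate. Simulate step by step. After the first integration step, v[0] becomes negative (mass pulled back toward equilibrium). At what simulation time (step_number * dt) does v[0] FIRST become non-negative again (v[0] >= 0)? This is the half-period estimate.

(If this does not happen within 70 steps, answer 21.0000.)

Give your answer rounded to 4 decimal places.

Step 0: x=[3.8000] v=[0.0000]
Step 1: x=[3.3872] v=[-1.3760]
Step 2: x=[2.6681] v=[-2.3970]
Step 3: x=[1.8282] v=[-2.7996]
Step 4: x=[1.0842] v=[-2.4799]
Step 5: x=[0.6281] v=[-1.5203]
Step 6: x=[0.5776] v=[-0.1685]
Step 7: x=[0.9456] v=[1.2268]
First v>=0 after going negative at step 7, time=2.1000

Answer: 2.1000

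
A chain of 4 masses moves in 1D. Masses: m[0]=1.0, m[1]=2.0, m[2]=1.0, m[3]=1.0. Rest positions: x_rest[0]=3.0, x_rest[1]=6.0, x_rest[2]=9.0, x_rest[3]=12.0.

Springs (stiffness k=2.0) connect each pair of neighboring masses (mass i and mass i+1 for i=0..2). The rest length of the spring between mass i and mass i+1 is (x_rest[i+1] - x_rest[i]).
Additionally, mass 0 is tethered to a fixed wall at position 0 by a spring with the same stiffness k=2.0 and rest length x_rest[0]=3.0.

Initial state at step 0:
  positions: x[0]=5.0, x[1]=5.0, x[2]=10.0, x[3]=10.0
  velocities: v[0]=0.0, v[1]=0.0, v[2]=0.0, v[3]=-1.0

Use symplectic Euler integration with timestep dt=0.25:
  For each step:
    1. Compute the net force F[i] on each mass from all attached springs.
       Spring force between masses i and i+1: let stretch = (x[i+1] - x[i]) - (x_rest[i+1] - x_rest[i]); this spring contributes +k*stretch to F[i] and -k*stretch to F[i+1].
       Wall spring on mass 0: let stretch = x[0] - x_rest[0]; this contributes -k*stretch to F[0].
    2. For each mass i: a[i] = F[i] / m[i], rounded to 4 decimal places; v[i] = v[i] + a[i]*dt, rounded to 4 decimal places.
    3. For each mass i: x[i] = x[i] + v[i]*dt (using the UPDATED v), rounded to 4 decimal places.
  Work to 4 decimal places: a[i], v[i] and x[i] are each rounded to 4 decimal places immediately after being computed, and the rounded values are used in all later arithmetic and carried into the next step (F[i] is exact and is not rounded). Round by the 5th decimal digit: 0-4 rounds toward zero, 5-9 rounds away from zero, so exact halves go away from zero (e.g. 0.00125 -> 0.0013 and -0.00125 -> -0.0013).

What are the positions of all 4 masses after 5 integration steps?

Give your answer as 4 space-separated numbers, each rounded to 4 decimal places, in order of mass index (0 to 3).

Step 0: x=[5.0000 5.0000 10.0000 10.0000] v=[0.0000 0.0000 0.0000 -1.0000]
Step 1: x=[4.3750 5.3125 9.3750 10.1250] v=[-2.5000 1.2500 -2.5000 0.5000]
Step 2: x=[3.3203 5.8203 8.3359 10.5313] v=[-4.2188 2.0313 -4.1563 1.6250]
Step 3: x=[2.1631 6.3291 7.2568 11.0381] v=[-4.6290 2.0352 -4.3164 2.0273]
Step 4: x=[1.2562 6.6355 6.5344 11.4473] v=[-3.6276 1.2256 -2.8896 1.6367]
Step 5: x=[0.8647 6.5994 6.4388 11.6174] v=[-1.5661 -0.1445 -0.3826 0.6803]

Answer: 0.8647 6.5994 6.4388 11.6174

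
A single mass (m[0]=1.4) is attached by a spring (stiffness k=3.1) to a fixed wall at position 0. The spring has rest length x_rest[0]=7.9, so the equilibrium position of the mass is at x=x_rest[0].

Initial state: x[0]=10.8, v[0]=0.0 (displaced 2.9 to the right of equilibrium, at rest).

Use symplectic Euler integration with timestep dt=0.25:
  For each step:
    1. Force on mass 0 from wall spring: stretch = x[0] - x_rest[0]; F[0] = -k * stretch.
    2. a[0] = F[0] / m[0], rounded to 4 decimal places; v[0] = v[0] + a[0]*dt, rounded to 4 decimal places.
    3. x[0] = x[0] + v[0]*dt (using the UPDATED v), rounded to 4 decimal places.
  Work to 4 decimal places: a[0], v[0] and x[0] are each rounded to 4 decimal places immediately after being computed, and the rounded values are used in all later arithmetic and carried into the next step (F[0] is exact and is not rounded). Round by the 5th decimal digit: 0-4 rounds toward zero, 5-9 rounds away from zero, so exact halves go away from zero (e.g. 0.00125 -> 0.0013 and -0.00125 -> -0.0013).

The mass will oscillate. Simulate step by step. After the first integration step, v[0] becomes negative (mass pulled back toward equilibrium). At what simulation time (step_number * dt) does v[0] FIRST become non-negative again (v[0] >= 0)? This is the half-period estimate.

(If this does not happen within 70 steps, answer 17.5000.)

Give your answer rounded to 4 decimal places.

Answer: 2.2500

Derivation:
Step 0: x=[10.8000] v=[0.0000]
Step 1: x=[10.3987] v=[-1.6054]
Step 2: x=[9.6516] v=[-2.9886]
Step 3: x=[8.6621] v=[-3.9582]
Step 4: x=[7.5671] v=[-4.3801]
Step 5: x=[6.5182] v=[-4.1958]
Step 6: x=[5.6605] v=[-3.4309]
Step 7: x=[5.1127] v=[-2.1912]
Step 8: x=[4.9507] v=[-0.6482]
Step 9: x=[5.1968] v=[0.9845]
First v>=0 after going negative at step 9, time=2.2500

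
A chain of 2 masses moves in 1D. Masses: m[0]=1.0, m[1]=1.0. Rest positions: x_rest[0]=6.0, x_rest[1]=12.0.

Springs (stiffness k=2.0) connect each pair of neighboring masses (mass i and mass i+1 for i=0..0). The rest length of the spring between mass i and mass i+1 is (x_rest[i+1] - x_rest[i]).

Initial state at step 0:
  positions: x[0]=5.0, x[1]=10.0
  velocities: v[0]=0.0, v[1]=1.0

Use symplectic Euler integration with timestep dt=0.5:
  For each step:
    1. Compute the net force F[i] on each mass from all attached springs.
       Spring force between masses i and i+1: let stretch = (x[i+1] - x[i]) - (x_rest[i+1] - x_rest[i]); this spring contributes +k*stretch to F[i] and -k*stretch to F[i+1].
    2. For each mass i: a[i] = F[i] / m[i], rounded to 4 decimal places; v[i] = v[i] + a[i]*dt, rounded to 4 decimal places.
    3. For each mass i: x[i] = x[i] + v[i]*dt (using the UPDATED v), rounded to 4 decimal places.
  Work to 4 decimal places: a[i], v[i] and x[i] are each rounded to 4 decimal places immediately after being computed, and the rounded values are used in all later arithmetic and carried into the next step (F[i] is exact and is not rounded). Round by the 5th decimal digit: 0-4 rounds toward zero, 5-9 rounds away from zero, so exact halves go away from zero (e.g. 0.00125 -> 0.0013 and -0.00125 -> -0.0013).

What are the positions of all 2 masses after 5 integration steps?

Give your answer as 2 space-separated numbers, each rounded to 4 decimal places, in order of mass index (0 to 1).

Step 0: x=[5.0000 10.0000] v=[0.0000 1.0000]
Step 1: x=[4.5000 11.0000] v=[-1.0000 2.0000]
Step 2: x=[4.2500 11.7500] v=[-0.5000 1.5000]
Step 3: x=[4.7500 11.7500] v=[1.0000 0.0000]
Step 4: x=[5.7500 11.2500] v=[2.0000 -1.0000]
Step 5: x=[6.5000 11.0000] v=[1.5000 -0.5000]

Answer: 6.5000 11.0000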